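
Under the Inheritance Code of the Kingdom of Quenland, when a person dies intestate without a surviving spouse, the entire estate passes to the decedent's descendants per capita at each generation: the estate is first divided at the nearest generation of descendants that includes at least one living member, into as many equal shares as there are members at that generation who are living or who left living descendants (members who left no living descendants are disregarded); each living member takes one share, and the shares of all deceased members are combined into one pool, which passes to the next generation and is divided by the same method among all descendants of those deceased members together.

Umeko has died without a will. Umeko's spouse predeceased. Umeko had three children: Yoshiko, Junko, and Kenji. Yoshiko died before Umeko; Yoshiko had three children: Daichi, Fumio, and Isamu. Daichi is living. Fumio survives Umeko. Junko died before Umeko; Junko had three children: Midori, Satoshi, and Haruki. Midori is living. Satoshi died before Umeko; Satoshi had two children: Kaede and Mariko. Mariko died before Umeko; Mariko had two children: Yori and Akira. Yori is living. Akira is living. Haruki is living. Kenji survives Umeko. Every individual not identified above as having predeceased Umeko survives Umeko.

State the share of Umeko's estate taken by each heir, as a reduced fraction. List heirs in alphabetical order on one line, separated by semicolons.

There is no surviving spouse, so the entire estate passes to Umeko's descendants per capita at each generation.
At generation 1 (Yoshiko, Junko, Kenji) there are 3 shares of (1)/3 = 1/3 each.
Living: Kenji — each takes 1/3.
Deceased: Yoshiko and Junko. Their combined 2/3 is pooled and carried to generation 2.
At generation 2 (Daichi, Fumio, Isamu, Midori, Satoshi, Haruki) there are 6 shares of (2/3)/6 = 1/9 each.
Living: Daichi, Fumio, Isamu, Midori, and Haruki — each takes 1/9.
Deceased: Satoshi. That 1/9 share is carried to generation 3.
At generation 3 (Kaede, Mariko) there are 2 shares of (1/9)/2 = 1/18 each.
Living: Kaede — each takes 1/18.
Deceased: Mariko. That 1/18 share is carried to generation 4.
At generation 4 (Yori, Akira) there are 2 shares of (1/18)/2 = 1/36 each.
Living: Yori and Akira — each takes 1/36.

Akira 1/36; Daichi 1/9; Fumio 1/9; Haruki 1/9; Isamu 1/9; Kaede 1/18; Kenji 1/3; Midori 1/9; Yori 1/36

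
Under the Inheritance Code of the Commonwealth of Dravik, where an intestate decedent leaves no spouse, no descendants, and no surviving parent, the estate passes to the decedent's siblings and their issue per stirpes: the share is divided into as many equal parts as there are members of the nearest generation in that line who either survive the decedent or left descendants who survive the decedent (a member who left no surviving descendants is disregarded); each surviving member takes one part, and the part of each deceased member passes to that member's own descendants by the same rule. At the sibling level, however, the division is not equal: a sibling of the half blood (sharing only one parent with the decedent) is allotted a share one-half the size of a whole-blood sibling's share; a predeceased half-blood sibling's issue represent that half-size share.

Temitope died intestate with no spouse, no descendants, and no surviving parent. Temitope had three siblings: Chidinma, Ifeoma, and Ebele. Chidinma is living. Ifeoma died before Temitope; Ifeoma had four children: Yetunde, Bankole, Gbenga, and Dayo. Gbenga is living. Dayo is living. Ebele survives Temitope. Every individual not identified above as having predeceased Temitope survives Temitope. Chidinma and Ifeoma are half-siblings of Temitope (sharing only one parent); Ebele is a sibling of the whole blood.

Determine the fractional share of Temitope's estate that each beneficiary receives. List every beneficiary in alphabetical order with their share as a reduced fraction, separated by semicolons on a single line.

Bankole 1/16; Chidinma 1/4; Dayo 1/16; Ebele 1/2; Gbenga 1/16; Yetunde 1/16

No spouse, descendants, or parent survives, so the estate passes to Temitope's siblings per stirpes.
Half-blood siblings count for one-half the weight of whole-blood siblings at the initial division.
Dividing 1 in proportion to weights (total weight 2): Chidinma (weight 1/2) → 1/4; Ifeoma (weight 1/2) → 1/4; Ebele (weight 1) → 1/2.
Chidinma is living and takes 1/4.
Ifeoma predeceased; the 1/4 allotted to Ifeoma's branch passes to Ifeoma's issue by representation.
The 1/4 is divided into 4 equal shares of 1/16 among Yetunde, Bankole, Gbenga, Dayo.
Yetunde is living and takes 1/16.
Bankole is living and takes 1/16.
Gbenga is living and takes 1/16.
Dayo is living and takes 1/16.
Ebele is living and takes 1/2.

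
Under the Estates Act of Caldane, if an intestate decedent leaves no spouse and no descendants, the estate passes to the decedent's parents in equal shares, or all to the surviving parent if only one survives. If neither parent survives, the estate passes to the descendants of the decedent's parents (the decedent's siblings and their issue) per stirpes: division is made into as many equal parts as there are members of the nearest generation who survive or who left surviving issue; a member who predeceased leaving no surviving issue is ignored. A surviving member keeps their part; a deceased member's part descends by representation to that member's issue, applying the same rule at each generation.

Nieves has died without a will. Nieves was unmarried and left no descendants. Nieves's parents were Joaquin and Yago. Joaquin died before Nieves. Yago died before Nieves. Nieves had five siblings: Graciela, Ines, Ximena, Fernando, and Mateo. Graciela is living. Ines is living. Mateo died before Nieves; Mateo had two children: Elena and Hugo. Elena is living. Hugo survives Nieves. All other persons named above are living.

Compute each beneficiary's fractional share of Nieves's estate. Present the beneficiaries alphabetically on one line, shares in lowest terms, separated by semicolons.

Elena 1/10; Fernando 1/5; Graciela 1/5; Hugo 1/10; Ines 1/5; Ximena 1/5

Neither parent survives and there are no descendants, so the estate passes to Nieves's siblings and their issue per stirpes.
The estate is divided into 5 equal shares of 1/5 among Graciela, Ines, Ximena, Fernando, Mateo.
Graciela is living and takes 1/5.
Ines is living and takes 1/5.
Ximena is living and takes 1/5.
Fernando is living and takes 1/5.
Mateo predeceased; the 1/5 allotted to Mateo's branch passes to Mateo's issue by representation.
The 1/5 is divided into 2 equal shares of 1/10 among Elena, Hugo.
Elena is living and takes 1/10.
Hugo is living and takes 1/10.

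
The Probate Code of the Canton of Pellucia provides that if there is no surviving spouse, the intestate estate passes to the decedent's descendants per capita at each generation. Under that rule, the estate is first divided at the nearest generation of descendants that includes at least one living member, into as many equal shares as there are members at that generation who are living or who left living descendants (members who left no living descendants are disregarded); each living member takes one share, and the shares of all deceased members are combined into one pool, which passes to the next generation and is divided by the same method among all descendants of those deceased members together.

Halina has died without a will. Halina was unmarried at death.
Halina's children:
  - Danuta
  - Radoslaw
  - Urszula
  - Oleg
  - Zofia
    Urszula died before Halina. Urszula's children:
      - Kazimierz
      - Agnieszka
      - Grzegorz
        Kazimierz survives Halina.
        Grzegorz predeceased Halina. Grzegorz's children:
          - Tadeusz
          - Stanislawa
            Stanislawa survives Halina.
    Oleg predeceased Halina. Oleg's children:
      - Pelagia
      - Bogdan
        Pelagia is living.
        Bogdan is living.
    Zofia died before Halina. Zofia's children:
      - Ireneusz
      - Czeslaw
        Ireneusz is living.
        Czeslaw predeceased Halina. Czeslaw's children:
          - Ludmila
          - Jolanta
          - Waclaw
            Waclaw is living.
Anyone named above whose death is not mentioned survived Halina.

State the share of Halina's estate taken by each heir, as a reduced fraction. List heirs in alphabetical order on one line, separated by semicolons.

There is no surviving spouse, so the entire estate passes to Halina's descendants per capita at each generation.
At generation 1 (Danuta, Radoslaw, Urszula, Oleg, Zofia) there are 5 shares of (1)/5 = 1/5 each.
Living: Danuta and Radoslaw — each takes 1/5.
Deceased: Urszula, Oleg, and Zofia. Their combined 3/5 is pooled and carried to generation 2.
At generation 2 (Kazimierz, Agnieszka, Grzegorz, Pelagia, Bogdan, Ireneusz, Czeslaw) there are 7 shares of (3/5)/7 = 3/35 each.
Living: Kazimierz, Agnieszka, Pelagia, Bogdan, and Ireneusz — each takes 3/35.
Deceased: Grzegorz and Czeslaw. Their combined 6/35 is pooled and carried to generation 3.
At generation 3 (Tadeusz, Stanislawa, Ludmila, Jolanta, Waclaw) there are 5 shares of (6/35)/5 = 6/175 each.
Living: Tadeusz, Stanislawa, Ludmila, Jolanta, and Waclaw — each takes 6/175.

Agnieszka 3/35; Bogdan 3/35; Danuta 1/5; Ireneusz 3/35; Jolanta 6/175; Kazimierz 3/35; Ludmila 6/175; Pelagia 3/35; Radoslaw 1/5; Stanislawa 6/175; Tadeusz 6/175; Waclaw 6/175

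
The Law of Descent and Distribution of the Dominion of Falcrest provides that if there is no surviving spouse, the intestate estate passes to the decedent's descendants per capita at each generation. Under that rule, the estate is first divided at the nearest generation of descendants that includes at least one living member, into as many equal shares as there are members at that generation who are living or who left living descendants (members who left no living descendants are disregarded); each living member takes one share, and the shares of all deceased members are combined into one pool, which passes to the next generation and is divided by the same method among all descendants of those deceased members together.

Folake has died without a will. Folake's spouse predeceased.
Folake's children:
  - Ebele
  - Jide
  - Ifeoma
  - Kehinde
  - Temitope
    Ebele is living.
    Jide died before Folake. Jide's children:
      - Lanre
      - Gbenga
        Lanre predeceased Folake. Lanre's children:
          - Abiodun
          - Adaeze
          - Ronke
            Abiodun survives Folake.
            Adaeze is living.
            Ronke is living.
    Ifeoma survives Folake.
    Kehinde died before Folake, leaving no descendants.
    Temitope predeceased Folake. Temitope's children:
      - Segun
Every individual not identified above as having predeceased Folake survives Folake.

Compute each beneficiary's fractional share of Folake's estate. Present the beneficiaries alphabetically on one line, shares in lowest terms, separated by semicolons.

There is no surviving spouse, so the entire estate passes to Folake's descendants per capita at each generation.
At generation 1 (Ebele, Jide, Ifeoma, Temitope) there are 4 shares of (1)/4 = 1/4 each.
Living: Ebele and Ifeoma — each takes 1/4.
Deceased: Jide and Temitope. Their combined 1/2 is pooled and carried to generation 2.
At generation 2 (Lanre, Gbenga, Segun) there are 3 shares of (1/2)/3 = 1/6 each.
Living: Gbenga and Segun — each takes 1/6.
Deceased: Lanre. That 1/6 share is carried to generation 3.
At generation 3 (Abiodun, Adaeze, Ronke) there are 3 shares of (1/6)/3 = 1/18 each.
Living: Abiodun, Adaeze, and Ronke — each takes 1/18.

Abiodun 1/18; Adaeze 1/18; Ebele 1/4; Gbenga 1/6; Ifeoma 1/4; Ronke 1/18; Segun 1/6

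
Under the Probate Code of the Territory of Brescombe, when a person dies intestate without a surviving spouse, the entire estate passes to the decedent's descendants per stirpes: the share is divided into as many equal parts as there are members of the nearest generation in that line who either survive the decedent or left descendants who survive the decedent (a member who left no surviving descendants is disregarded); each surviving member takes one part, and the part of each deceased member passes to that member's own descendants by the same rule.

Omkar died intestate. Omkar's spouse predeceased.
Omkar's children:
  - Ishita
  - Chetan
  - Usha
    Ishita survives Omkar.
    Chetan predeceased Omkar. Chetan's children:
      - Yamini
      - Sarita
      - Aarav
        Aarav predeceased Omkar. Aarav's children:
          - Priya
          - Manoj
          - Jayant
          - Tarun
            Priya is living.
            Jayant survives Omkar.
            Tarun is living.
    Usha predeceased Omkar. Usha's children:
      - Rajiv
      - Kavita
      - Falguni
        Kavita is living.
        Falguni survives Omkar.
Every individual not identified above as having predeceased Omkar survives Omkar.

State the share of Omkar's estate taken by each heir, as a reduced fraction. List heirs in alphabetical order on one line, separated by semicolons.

Falguni 1/9; Ishita 1/3; Jayant 1/36; Kavita 1/9; Manoj 1/36; Priya 1/36; Rajiv 1/9; Sarita 1/9; Tarun 1/36; Yamini 1/9

There is no surviving spouse, so the entire estate passes to Omkar's descendants per stirpes.
The estate is divided into 3 equal shares of 1/3 among Ishita, Chetan, Usha.
Ishita is living and takes 1/3.
Chetan predeceased; the 1/3 allotted to Chetan's branch passes to Chetan's issue by representation.
The 1/3 is divided into 3 equal shares of 1/9 among Yamini, Sarita, Aarav.
Yamini is living and takes 1/9.
Sarita is living and takes 1/9.
Aarav predeceased; the 1/9 allotted to Aarav's branch passes to Aarav's issue by representation.
The 1/9 is divided into 4 equal shares of 1/36 among Priya, Manoj, Jayant, Tarun.
Priya is living and takes 1/36.
Manoj is living and takes 1/36.
Jayant is living and takes 1/36.
Tarun is living and takes 1/36.
Usha predeceased; the 1/3 allotted to Usha's branch passes to Usha's issue by representation.
The 1/3 is divided into 3 equal shares of 1/9 among Rajiv, Kavita, Falguni.
Rajiv is living and takes 1/9.
Kavita is living and takes 1/9.
Falguni is living and takes 1/9.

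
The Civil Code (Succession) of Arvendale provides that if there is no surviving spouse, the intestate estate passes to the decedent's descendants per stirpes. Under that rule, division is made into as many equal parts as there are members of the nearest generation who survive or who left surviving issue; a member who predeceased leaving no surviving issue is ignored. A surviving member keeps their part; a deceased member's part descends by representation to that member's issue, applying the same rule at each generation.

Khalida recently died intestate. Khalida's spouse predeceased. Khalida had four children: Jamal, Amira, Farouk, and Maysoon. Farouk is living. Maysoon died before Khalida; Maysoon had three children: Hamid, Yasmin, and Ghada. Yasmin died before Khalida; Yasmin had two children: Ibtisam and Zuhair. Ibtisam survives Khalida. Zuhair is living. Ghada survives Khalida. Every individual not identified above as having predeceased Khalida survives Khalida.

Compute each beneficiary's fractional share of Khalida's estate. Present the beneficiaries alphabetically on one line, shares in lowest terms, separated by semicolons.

Amira 1/4; Farouk 1/4; Ghada 1/12; Hamid 1/12; Ibtisam 1/24; Jamal 1/4; Zuhair 1/24

There is no surviving spouse, so the entire estate passes to Khalida's descendants per stirpes.
The estate is divided into 4 equal shares of 1/4 among Jamal, Amira, Farouk, Maysoon.
Jamal is living and takes 1/4.
Amira is living and takes 1/4.
Farouk is living and takes 1/4.
Maysoon predeceased; the 1/4 allotted to Maysoon's branch passes to Maysoon's issue by representation.
The 1/4 is divided into 3 equal shares of 1/12 among Hamid, Yasmin, Ghada.
Hamid is living and takes 1/12.
Yasmin predeceased; the 1/12 allotted to Yasmin's branch passes to Yasmin's issue by representation.
The 1/12 is divided into 2 equal shares of 1/24 among Ibtisam, Zuhair.
Ibtisam is living and takes 1/24.
Zuhair is living and takes 1/24.
Ghada is living and takes 1/12.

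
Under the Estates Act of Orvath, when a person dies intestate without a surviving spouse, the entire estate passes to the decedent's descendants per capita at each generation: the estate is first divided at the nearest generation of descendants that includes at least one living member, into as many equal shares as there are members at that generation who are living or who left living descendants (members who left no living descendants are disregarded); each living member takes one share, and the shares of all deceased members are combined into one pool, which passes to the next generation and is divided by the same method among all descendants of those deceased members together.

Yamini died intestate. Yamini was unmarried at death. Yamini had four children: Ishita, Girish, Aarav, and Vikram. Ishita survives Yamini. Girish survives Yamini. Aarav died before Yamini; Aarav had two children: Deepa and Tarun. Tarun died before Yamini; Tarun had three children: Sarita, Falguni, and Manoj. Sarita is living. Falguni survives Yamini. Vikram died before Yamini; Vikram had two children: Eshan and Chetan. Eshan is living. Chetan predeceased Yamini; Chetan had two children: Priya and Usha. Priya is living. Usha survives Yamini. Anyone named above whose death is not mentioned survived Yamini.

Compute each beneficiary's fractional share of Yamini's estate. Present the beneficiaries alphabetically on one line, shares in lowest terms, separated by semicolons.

Deepa 1/8; Eshan 1/8; Falguni 1/20; Girish 1/4; Ishita 1/4; Manoj 1/20; Priya 1/20; Sarita 1/20; Usha 1/20

There is no surviving spouse, so the entire estate passes to Yamini's descendants per capita at each generation.
At generation 1 (Ishita, Girish, Aarav, Vikram) there are 4 shares of (1)/4 = 1/4 each.
Living: Ishita and Girish — each takes 1/4.
Deceased: Aarav and Vikram. Their combined 1/2 is pooled and carried to generation 2.
At generation 2 (Deepa, Tarun, Eshan, Chetan) there are 4 shares of (1/2)/4 = 1/8 each.
Living: Deepa and Eshan — each takes 1/8.
Deceased: Tarun and Chetan. Their combined 1/4 is pooled and carried to generation 3.
At generation 3 (Sarita, Falguni, Manoj, Priya, Usha) there are 5 shares of (1/4)/5 = 1/20 each.
Living: Sarita, Falguni, Manoj, Priya, and Usha — each takes 1/20.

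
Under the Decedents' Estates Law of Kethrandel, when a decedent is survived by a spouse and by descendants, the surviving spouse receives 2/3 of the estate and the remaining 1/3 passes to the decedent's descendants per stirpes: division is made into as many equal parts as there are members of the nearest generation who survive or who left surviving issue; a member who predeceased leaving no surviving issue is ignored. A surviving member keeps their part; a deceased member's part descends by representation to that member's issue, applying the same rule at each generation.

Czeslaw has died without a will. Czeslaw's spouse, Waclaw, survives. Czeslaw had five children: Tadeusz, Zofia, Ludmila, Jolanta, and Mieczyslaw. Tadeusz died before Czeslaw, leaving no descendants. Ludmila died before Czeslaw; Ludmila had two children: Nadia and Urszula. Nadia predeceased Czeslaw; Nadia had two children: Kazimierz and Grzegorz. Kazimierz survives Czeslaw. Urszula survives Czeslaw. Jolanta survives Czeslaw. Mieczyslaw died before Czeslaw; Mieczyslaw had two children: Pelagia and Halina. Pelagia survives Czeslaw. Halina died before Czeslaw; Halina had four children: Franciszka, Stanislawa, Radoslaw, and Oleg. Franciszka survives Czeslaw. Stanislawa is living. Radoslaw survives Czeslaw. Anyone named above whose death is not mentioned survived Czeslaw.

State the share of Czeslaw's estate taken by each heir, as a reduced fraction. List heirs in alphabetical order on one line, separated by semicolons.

Waclaw, as surviving spouse, takes 2/3.
The remaining 1/3 passes to Czeslaw's descendants per stirpes.
Tadeusz left no surviving issue, so that branch lapses and is disregarded.
The 1/3 is divided into 4 equal shares of 1/12 among Zofia, Ludmila, Jolanta, Mieczyslaw.
Zofia is living and takes 1/12.
Ludmila predeceased; the 1/12 allotted to Ludmila's branch passes to Ludmila's issue by representation.
The 1/12 is divided into 2 equal shares of 1/24 among Nadia, Urszula.
Nadia predeceased; the 1/24 allotted to Nadia's branch passes to Nadia's issue by representation.
The 1/24 is divided into 2 equal shares of 1/48 among Kazimierz, Grzegorz.
Kazimierz is living and takes 1/48.
Grzegorz is living and takes 1/48.
Urszula is living and takes 1/24.
Jolanta is living and takes 1/12.
Mieczyslaw predeceased; the 1/12 allotted to Mieczyslaw's branch passes to Mieczyslaw's issue by representation.
The 1/12 is divided into 2 equal shares of 1/24 among Pelagia, Halina.
Pelagia is living and takes 1/24.
Halina predeceased; the 1/24 allotted to Halina's branch passes to Halina's issue by representation.
The 1/24 is divided into 4 equal shares of 1/96 among Franciszka, Stanislawa, Radoslaw, Oleg.
Franciszka is living and takes 1/96.
Stanislawa is living and takes 1/96.
Radoslaw is living and takes 1/96.
Oleg is living and takes 1/96.

Franciszka 1/96; Grzegorz 1/48; Jolanta 1/12; Kazimierz 1/48; Oleg 1/96; Pelagia 1/24; Radoslaw 1/96; Stanislawa 1/96; Urszula 1/24; Waclaw 2/3; Zofia 1/12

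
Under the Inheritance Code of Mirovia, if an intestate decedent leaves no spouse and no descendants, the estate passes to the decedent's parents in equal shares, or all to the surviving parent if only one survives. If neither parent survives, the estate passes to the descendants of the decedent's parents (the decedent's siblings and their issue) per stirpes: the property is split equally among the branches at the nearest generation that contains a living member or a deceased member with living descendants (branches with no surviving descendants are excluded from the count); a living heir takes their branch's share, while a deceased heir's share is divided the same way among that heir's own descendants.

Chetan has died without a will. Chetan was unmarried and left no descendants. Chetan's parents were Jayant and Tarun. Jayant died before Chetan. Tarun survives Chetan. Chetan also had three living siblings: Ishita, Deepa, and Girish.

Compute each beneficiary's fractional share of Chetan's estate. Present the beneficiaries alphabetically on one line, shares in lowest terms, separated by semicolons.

Tarun 1

Only one parent, Tarun, survives, so Tarun takes the entire estate. The siblings take nothing because a surviving parent has priority.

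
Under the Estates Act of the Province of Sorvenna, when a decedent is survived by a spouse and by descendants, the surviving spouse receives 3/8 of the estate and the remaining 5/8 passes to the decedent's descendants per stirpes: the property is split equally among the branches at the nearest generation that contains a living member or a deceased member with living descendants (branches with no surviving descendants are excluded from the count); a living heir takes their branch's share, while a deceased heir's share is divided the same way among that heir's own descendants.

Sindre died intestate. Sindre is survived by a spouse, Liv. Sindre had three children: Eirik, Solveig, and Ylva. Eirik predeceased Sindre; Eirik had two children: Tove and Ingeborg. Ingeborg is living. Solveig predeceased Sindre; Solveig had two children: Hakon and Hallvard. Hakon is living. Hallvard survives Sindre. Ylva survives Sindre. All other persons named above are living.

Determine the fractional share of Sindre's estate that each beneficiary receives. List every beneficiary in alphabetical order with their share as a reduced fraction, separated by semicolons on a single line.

Hakon 5/48; Hallvard 5/48; Ingeborg 5/48; Liv 3/8; Tove 5/48; Ylva 5/24

Liv, as surviving spouse, takes 3/8.
The remaining 5/8 passes to Sindre's descendants per stirpes.
The 5/8 is divided into 3 equal shares of 5/24 among Eirik, Solveig, Ylva.
Eirik predeceased; the 5/24 allotted to Eirik's branch passes to Eirik's issue by representation.
The 5/24 is divided into 2 equal shares of 5/48 among Tove, Ingeborg.
Tove is living and takes 5/48.
Ingeborg is living and takes 5/48.
Solveig predeceased; the 5/24 allotted to Solveig's branch passes to Solveig's issue by representation.
The 5/24 is divided into 2 equal shares of 5/48 among Hakon, Hallvard.
Hakon is living and takes 5/48.
Hallvard is living and takes 5/48.
Ylva is living and takes 5/24.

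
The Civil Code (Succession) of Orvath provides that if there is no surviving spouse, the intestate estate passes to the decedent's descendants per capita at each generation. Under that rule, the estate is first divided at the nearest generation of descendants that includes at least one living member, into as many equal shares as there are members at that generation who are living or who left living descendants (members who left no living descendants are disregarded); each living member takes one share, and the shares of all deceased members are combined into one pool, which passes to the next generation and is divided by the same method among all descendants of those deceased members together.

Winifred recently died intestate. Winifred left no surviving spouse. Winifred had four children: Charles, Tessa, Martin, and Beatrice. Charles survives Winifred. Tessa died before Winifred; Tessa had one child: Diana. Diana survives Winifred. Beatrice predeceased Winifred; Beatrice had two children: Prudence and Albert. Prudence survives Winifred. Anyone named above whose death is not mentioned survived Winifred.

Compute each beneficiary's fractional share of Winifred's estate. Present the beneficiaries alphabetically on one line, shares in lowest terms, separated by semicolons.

There is no surviving spouse, so the entire estate passes to Winifred's descendants per capita at each generation.
At generation 1 (Charles, Tessa, Martin, Beatrice) there are 4 shares of (1)/4 = 1/4 each.
Living: Charles and Martin — each takes 1/4.
Deceased: Tessa and Beatrice. Their combined 1/2 is pooled and carried to generation 2.
At generation 2 (Diana, Prudence, Albert) there are 3 shares of (1/2)/3 = 1/6 each.
Living: Diana, Prudence, and Albert — each takes 1/6.

Albert 1/6; Charles 1/4; Diana 1/6; Martin 1/4; Prudence 1/6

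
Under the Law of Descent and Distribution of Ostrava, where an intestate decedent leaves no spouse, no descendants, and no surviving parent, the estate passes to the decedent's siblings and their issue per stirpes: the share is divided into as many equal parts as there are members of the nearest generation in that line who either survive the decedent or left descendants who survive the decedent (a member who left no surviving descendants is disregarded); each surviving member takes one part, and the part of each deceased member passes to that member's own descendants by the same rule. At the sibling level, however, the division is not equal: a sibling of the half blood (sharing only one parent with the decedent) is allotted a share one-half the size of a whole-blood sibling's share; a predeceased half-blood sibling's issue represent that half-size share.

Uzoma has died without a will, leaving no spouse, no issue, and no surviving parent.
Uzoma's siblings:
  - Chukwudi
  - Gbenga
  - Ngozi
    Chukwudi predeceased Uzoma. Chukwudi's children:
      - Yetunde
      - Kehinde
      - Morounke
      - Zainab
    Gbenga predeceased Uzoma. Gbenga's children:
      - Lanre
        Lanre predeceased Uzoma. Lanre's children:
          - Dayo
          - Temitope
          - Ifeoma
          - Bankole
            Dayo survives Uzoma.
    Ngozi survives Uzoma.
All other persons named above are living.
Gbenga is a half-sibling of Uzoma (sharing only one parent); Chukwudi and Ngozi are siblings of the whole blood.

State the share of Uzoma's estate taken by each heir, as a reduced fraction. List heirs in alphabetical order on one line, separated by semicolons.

Bankole 1/20; Dayo 1/20; Ifeoma 1/20; Kehinde 1/10; Morounke 1/10; Ngozi 2/5; Temitope 1/20; Yetunde 1/10; Zainab 1/10

No spouse, descendants, or parent survives, so the estate passes to Uzoma's siblings per stirpes.
Half-blood siblings count for one-half the weight of whole-blood siblings at the initial division.
Dividing 1 in proportion to weights (total weight 5/2): Chukwudi (weight 1) → 2/5; Gbenga (weight 1/2) → 1/5; Ngozi (weight 1) → 2/5.
Chukwudi predeceased; the 2/5 allotted to Chukwudi's branch passes to Chukwudi's issue by representation.
The 2/5 is divided into 4 equal shares of 1/10 among Yetunde, Kehinde, Morounke, Zainab.
Yetunde is living and takes 1/10.
Kehinde is living and takes 1/10.
Morounke is living and takes 1/10.
Zainab is living and takes 1/10.
Gbenga predeceased; the 1/5 allotted to Gbenga's branch passes to Gbenga's issue by representation.
Lanre's line is the sole branch at this level, so the full 1/5 passes to Lanre's issue by representation.
The 1/5 is divided into 4 equal shares of 1/20 among Dayo, Temitope, Ifeoma, Bankole.
Dayo is living and takes 1/20.
Temitope is living and takes 1/20.
Ifeoma is living and takes 1/20.
Bankole is living and takes 1/20.
Ngozi is living and takes 2/5.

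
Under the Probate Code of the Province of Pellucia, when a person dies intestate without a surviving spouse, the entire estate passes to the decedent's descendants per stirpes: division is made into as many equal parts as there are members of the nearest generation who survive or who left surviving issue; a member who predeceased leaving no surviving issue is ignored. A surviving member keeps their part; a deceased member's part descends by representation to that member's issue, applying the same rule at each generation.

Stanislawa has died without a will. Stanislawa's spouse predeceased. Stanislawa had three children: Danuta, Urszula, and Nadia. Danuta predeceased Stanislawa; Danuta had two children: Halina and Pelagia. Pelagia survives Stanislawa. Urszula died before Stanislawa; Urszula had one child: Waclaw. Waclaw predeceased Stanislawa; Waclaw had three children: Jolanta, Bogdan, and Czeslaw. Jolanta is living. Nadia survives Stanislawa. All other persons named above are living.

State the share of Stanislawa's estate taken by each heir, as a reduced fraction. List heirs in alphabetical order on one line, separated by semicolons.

There is no surviving spouse, so the entire estate passes to Stanislawa's descendants per stirpes.
The estate is divided into 3 equal shares of 1/3 among Danuta, Urszula, Nadia.
Danuta predeceased; the 1/3 allotted to Danuta's branch passes to Danuta's issue by representation.
The 1/3 is divided into 2 equal shares of 1/6 among Halina, Pelagia.
Halina is living and takes 1/6.
Pelagia is living and takes 1/6.
Urszula predeceased; the 1/3 allotted to Urszula's branch passes to Urszula's issue by representation.
Waclaw's line is the sole branch at this level, so the full 1/3 passes to Waclaw's issue by representation.
The 1/3 is divided into 3 equal shares of 1/9 among Jolanta, Bogdan, Czeslaw.
Jolanta is living and takes 1/9.
Bogdan is living and takes 1/9.
Czeslaw is living and takes 1/9.
Nadia is living and takes 1/3.

Bogdan 1/9; Czeslaw 1/9; Halina 1/6; Jolanta 1/9; Nadia 1/3; Pelagia 1/6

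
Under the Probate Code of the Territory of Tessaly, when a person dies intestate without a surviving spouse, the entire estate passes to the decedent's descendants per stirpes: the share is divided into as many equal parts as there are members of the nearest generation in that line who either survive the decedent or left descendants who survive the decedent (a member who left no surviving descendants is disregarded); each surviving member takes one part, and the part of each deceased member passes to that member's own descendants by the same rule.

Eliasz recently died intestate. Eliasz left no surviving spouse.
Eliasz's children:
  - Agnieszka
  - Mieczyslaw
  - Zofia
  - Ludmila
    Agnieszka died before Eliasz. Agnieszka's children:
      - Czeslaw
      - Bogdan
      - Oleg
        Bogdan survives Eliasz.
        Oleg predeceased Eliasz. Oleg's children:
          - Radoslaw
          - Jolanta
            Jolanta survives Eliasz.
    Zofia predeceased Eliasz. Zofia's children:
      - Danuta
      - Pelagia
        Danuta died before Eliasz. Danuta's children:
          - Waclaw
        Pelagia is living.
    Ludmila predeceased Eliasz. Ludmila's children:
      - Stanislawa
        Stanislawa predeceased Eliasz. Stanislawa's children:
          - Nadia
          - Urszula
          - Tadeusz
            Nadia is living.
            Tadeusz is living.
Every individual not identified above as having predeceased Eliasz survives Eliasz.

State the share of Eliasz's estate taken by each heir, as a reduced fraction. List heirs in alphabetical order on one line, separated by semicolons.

There is no surviving spouse, so the entire estate passes to Eliasz's descendants per stirpes.
The estate is divided into 4 equal shares of 1/4 among Agnieszka, Mieczyslaw, Zofia, Ludmila.
Agnieszka predeceased; the 1/4 allotted to Agnieszka's branch passes to Agnieszka's issue by representation.
The 1/4 is divided into 3 equal shares of 1/12 among Czeslaw, Bogdan, Oleg.
Czeslaw is living and takes 1/12.
Bogdan is living and takes 1/12.
Oleg predeceased; the 1/12 allotted to Oleg's branch passes to Oleg's issue by representation.
The 1/12 is divided into 2 equal shares of 1/24 among Radoslaw, Jolanta.
Radoslaw is living and takes 1/24.
Jolanta is living and takes 1/24.
Mieczyslaw is living and takes 1/4.
Zofia predeceased; the 1/4 allotted to Zofia's branch passes to Zofia's issue by representation.
The 1/4 is divided into 2 equal shares of 1/8 among Danuta, Pelagia.
Danuta predeceased; the 1/8 allotted to Danuta's branch passes to Danuta's issue by representation.
Waclaw is the sole taker at this level and receives the full 1/8.
Pelagia is living and takes 1/8.
Ludmila predeceased; the 1/4 allotted to Ludmila's branch passes to Ludmila's issue by representation.
Stanislawa's line is the sole branch at this level, so the full 1/4 passes to Stanislawa's issue by representation.
The 1/4 is divided into 3 equal shares of 1/12 among Nadia, Urszula, Tadeusz.
Nadia is living and takes 1/12.
Urszula is living and takes 1/12.
Tadeusz is living and takes 1/12.

Bogdan 1/12; Czeslaw 1/12; Jolanta 1/24; Mieczyslaw 1/4; Nadia 1/12; Pelagia 1/8; Radoslaw 1/24; Tadeusz 1/12; Urszula 1/12; Waclaw 1/8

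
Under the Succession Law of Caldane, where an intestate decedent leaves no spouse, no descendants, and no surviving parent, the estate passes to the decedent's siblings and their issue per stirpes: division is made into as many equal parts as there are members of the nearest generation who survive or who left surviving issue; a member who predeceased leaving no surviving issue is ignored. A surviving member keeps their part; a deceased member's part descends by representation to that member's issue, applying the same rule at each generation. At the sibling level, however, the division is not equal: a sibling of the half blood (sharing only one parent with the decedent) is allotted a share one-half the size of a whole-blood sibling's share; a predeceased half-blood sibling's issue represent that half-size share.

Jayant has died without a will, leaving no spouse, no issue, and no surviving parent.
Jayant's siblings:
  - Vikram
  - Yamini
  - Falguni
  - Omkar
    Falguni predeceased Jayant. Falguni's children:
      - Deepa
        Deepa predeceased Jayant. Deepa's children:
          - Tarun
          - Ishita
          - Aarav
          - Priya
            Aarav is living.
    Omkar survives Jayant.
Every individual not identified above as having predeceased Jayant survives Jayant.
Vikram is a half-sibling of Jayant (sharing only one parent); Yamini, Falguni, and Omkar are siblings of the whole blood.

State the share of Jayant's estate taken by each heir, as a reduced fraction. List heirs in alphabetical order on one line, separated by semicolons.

Aarav 1/14; Ishita 1/14; Omkar 2/7; Priya 1/14; Tarun 1/14; Vikram 1/7; Yamini 2/7

No spouse, descendants, or parent survives, so the estate passes to Jayant's siblings per stirpes.
Half-blood siblings count for one-half the weight of whole-blood siblings at the initial division.
Dividing 1 in proportion to weights (total weight 7/2): Vikram (weight 1/2) → 1/7; Yamini (weight 1) → 2/7; Falguni (weight 1) → 2/7; Omkar (weight 1) → 2/7.
Vikram is living and takes 1/7.
Yamini is living and takes 2/7.
Falguni predeceased; the 2/7 allotted to Falguni's branch passes to Falguni's issue by representation.
Deepa's line is the sole branch at this level, so the full 2/7 passes to Deepa's issue by representation.
The 2/7 is divided into 4 equal shares of 1/14 among Tarun, Ishita, Aarav, Priya.
Tarun is living and takes 1/14.
Ishita is living and takes 1/14.
Aarav is living and takes 1/14.
Priya is living and takes 1/14.
Omkar is living and takes 2/7.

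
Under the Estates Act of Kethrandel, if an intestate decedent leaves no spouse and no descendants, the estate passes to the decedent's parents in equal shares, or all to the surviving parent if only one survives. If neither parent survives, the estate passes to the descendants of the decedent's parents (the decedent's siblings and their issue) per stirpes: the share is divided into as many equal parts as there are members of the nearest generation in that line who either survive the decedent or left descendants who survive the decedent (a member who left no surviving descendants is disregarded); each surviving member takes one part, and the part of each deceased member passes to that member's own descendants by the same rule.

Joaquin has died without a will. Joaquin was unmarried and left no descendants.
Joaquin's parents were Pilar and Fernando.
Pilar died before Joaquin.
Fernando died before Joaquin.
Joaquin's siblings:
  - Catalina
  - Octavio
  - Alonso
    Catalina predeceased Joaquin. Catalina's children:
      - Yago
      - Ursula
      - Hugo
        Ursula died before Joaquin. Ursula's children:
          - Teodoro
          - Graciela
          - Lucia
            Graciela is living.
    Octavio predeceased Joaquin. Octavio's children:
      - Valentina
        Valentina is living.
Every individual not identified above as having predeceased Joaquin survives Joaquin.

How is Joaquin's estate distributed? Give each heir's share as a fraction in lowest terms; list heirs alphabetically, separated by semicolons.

Neither parent survives and there are no descendants, so the estate passes to Joaquin's siblings and their issue per stirpes.
The estate is divided into 3 equal shares of 1/3 among Catalina, Octavio, Alonso.
Catalina predeceased; the 1/3 allotted to Catalina's branch passes to Catalina's issue by representation.
The 1/3 is divided into 3 equal shares of 1/9 among Yago, Ursula, Hugo.
Yago is living and takes 1/9.
Ursula predeceased; the 1/9 allotted to Ursula's branch passes to Ursula's issue by representation.
The 1/9 is divided into 3 equal shares of 1/27 among Teodoro, Graciela, Lucia.
Teodoro is living and takes 1/27.
Graciela is living and takes 1/27.
Lucia is living and takes 1/27.
Hugo is living and takes 1/9.
Octavio predeceased; the 1/3 allotted to Octavio's branch passes to Octavio's issue by representation.
Valentina is the sole taker at this level and receives the full 1/3.
Alonso is living and takes 1/3.

Alonso 1/3; Graciela 1/27; Hugo 1/9; Lucia 1/27; Teodoro 1/27; Valentina 1/3; Yago 1/9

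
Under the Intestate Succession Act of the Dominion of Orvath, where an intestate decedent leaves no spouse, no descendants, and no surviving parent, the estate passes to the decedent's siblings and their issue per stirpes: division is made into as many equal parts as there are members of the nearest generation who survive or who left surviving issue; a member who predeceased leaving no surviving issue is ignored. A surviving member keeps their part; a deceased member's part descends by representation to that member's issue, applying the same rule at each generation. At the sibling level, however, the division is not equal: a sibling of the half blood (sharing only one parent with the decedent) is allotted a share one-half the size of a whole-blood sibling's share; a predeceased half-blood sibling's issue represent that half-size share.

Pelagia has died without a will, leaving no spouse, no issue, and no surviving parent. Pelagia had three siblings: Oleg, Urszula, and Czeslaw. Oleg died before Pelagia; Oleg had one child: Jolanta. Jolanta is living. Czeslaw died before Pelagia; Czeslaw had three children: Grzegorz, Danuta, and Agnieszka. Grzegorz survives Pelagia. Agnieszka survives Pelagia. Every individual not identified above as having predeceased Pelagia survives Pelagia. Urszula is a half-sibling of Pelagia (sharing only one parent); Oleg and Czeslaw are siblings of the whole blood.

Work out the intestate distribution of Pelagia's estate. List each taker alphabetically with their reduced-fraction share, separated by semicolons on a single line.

Agnieszka 2/15; Danuta 2/15; Grzegorz 2/15; Jolanta 2/5; Urszula 1/5

No spouse, descendants, or parent survives, so the estate passes to Pelagia's siblings per stirpes.
Half-blood siblings count for one-half the weight of whole-blood siblings at the initial division.
Dividing 1 in proportion to weights (total weight 5/2): Oleg (weight 1) → 2/5; Urszula (weight 1/2) → 1/5; Czeslaw (weight 1) → 2/5.
Oleg predeceased; the 2/5 allotted to Oleg's branch passes to Oleg's issue by representation.
Jolanta is the sole taker at this level and receives the full 2/5.
Urszula is living and takes 1/5.
Czeslaw predeceased; the 2/5 allotted to Czeslaw's branch passes to Czeslaw's issue by representation.
The 2/5 is divided into 3 equal shares of 2/15 among Grzegorz, Danuta, Agnieszka.
Grzegorz is living and takes 2/15.
Danuta is living and takes 2/15.
Agnieszka is living and takes 2/15.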